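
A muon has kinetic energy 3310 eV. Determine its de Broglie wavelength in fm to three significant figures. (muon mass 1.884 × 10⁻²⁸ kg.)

KE = 3310 eV = 5.303 × 10⁻¹⁶ J.
p = √(2mKE) = √(2 × 1.884 × 10⁻²⁸ × 5.303 × 10⁻¹⁶) = 4.470 × 10⁻²² kg·m/s.
λ = h/p = 6.626 × 10⁻³⁴ / 4.470 × 10⁻²² = 1.48 × 10⁻¹² m = 1480 fm.

λ = 1480 fm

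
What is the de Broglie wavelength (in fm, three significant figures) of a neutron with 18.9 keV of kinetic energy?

λ = 208 fm

KE = 18.9 keV = 3.028 × 10⁻¹⁵ J.
p = √(2mKE) = √(2 × 1.675 × 10⁻²⁷ × 3.028 × 10⁻¹⁵) = 3.185 × 10⁻²¹ kg·m/s.
λ = h/p = 6.626 × 10⁻³⁴ / 3.185 × 10⁻²¹ = 2.08 × 10⁻¹³ m = 208 fm.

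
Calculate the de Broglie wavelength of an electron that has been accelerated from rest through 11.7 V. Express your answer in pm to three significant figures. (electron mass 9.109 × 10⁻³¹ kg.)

λ = 359 pm

KE = eV = 1.602 × 10⁻¹⁹ × 11.70 = 1.874 × 10⁻¹⁸ J.
p = √(2mKE) = √(2 × 9.109 × 10⁻³¹ × 1.874 × 10⁻¹⁸) = 1.848 × 10⁻²⁴ kg·m/s.
λ = h/p = 6.626 × 10⁻³⁴ / 1.848 × 10⁻²⁴ = 3.59 × 10⁻¹⁰ m = 359 pm.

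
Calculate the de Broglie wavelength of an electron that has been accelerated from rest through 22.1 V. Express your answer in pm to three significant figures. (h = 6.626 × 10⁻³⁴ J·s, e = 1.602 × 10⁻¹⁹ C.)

λ = 261 pm

KE = eV = 1.602 × 10⁻¹⁹ × 22.10 = 3.540 × 10⁻¹⁸ J.
p = √(2mKE) = √(2 × 9.109 × 10⁻³¹ × 3.540 × 10⁻¹⁸) = 2.540 × 10⁻²⁴ kg·m/s.
λ = h/p = 6.626 × 10⁻³⁴ / 2.540 × 10⁻²⁴ = 2.61 × 10⁻¹⁰ m = 261 pm.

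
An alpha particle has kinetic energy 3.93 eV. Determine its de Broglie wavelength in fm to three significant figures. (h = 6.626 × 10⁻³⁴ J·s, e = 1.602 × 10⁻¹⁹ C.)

λ = 7240 fm

KE = 3.93 eV = 6.296 × 10⁻¹⁹ J.
p = √(2mKE) = √(2 × 6.645 × 10⁻²⁷ × 6.296 × 10⁻¹⁹) = 9.147 × 10⁻²³ kg·m/s.
λ = h/p = 6.626 × 10⁻³⁴ / 9.147 × 10⁻²³ = 7.24 × 10⁻¹² m = 7240 fm.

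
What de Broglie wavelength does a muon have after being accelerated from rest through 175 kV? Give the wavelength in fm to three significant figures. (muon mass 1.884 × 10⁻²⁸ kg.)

KE = eV = 1.602 × 10⁻¹⁹ × 1.750 × 10⁵ = 2.804 × 10⁻¹⁴ J.
p = √(2mKE) = √(2 × 1.884 × 10⁻²⁸ × 2.804 × 10⁻¹⁴) = 3.250 × 10⁻²¹ kg·m/s.
λ = h/p = 6.626 × 10⁻³⁴ / 3.250 × 10⁻²¹ = 2.04 × 10⁻¹³ m = 204 fm.

λ = 204 fm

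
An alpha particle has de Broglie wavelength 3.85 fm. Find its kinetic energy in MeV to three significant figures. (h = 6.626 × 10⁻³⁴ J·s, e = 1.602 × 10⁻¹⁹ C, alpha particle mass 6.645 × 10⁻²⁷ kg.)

KE = 13.9 MeV

p = h/λ = 6.626 × 10⁻³⁴ / 3.850 × 10⁻¹⁵ = 1.721 × 10⁻¹⁹ kg·m/s.
KE = p²/(2m) = (1.721 × 10⁻¹⁹)² / (2 × 6.645 × 10⁻²⁷) = 2.229 × 10⁻¹² J = 13.9 MeV.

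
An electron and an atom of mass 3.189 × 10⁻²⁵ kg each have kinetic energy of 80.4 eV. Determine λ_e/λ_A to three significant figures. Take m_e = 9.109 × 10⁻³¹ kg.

λ_e/λ_A = 592

At fixed KE, p = √(2mKE) so λ = h/p ∝ 1/√m.
λ_e/λ_A = √(m_A/m_e) = √(3.189 × 10⁻²⁵/9.109 × 10⁻³¹) = √(3.501 × 10⁵) = 592.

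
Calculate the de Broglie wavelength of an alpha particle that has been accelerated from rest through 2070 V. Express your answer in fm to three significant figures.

KE = 2eV = 2 × 1.602 × 10⁻¹⁹ × 2070 = 6.632 × 10⁻¹⁶ J.
p = √(2mKE) = √(2 × 6.645 × 10⁻²⁷ × 6.632 × 10⁻¹⁶) = 2.969 × 10⁻²¹ kg·m/s.
λ = h/p = 6.626 × 10⁻³⁴ / 2.969 × 10⁻²¹ = 2.23 × 10⁻¹³ m = 223 fm.

λ = 223 fm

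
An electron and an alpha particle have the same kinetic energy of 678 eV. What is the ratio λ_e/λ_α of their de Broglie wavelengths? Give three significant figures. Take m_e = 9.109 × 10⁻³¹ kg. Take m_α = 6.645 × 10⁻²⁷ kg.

At fixed KE, p = √(2mKE) so λ = h/p ∝ 1/√m.
λ_e/λ_α = √(m_α/m_e) = √(6.645 × 10⁻²⁷/9.109 × 10⁻³¹) = √(7295) = 85.4.

λ_e/λ_α = 85.4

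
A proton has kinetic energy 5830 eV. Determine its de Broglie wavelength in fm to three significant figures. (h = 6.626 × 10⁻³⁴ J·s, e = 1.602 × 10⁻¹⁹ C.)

λ = 375 fm

KE = 5830 eV = 9.340 × 10⁻¹⁶ J.
p = √(2mKE) = √(2 × 1.673 × 10⁻²⁷ × 9.340 × 10⁻¹⁶) = 1.768 × 10⁻²¹ kg·m/s.
λ = h/p = 6.626 × 10⁻³⁴ / 1.768 × 10⁻²¹ = 3.75 × 10⁻¹³ m = 375 fm.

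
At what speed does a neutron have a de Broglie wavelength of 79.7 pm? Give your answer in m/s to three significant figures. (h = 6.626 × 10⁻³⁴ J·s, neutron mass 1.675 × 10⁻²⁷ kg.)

v = 4960 m/s

p = h/λ = 6.626 × 10⁻³⁴ / 7.970 × 10⁻¹¹ = 8.314 × 10⁻²⁴ kg·m/s.
v = p/m = 8.314 × 10⁻²⁴ / 1.675 × 10⁻²⁷ = 4.96 × 10³ m/s = 4960 m/s.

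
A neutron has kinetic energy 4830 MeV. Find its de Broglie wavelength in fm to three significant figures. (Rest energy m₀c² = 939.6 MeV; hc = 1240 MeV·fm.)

Total energy E = KE + m₀c² = 4830 + 939.6 = 5769.6 MeV.
(pc)² = E² − (m₀c²)² = (5769.6)² − (939.6)² = 3.241 × 10⁷ MeV², so pc = 5693 MeV.
λ = hc/(pc) = 1240 MeV·fm / 5693 MeV = 0.218 fm.

λ = 0.218 fm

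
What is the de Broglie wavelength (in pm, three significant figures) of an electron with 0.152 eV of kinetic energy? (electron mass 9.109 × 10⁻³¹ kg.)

λ = 3150 pm

KE = 0.152 eV = 2.435 × 10⁻²⁰ J.
p = √(2mKE) = √(2 × 9.109 × 10⁻³¹ × 2.435 × 10⁻²⁰) = 2.106 × 10⁻²⁵ kg·m/s.
λ = h/p = 6.626 × 10⁻³⁴ / 2.106 × 10⁻²⁵ = 3.15 × 10⁻⁹ m = 3150 pm.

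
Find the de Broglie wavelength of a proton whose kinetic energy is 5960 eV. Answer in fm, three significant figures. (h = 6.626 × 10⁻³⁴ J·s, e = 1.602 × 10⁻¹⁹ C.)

λ = 371 fm

KE = 5960 eV = 9.548 × 10⁻¹⁶ J.
p = √(2mKE) = √(2 × 1.673 × 10⁻²⁷ × 9.548 × 10⁻¹⁶) = 1.787 × 10⁻²¹ kg·m/s.
λ = h/p = 6.626 × 10⁻³⁴ / 1.787 × 10⁻²¹ = 3.71 × 10⁻¹³ m = 371 fm.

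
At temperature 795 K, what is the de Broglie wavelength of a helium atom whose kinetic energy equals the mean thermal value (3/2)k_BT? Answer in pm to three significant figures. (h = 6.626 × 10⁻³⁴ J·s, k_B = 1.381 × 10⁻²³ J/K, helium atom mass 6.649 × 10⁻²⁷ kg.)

KE = (3/2)k_BT = 1.5 × 1.381 × 10⁻²³ × 795 = 1.647 × 10⁻²⁰ J.
p = √(2mKE) = √(2 × 6.649 × 10⁻²⁷ × 1.647 × 10⁻²⁰) = 1.480 × 10⁻²³ kg·m/s.
λ = h/p = 4.48 × 10⁻¹¹ m = 44.8 pm.

λ = 44.8 pm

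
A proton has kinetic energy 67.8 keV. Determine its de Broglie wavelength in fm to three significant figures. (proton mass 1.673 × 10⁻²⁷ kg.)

KE = 67.8 keV = 1.086 × 10⁻¹⁴ J.
p = √(2mKE) = √(2 × 1.673 × 10⁻²⁷ × 1.086 × 10⁻¹⁴) = 6.028 × 10⁻²¹ kg·m/s.
λ = h/p = 6.626 × 10⁻³⁴ / 6.028 × 10⁻²¹ = 1.10 × 10⁻¹³ m = 110 fm.

λ = 110 fm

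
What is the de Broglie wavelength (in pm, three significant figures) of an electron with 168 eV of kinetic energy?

λ = 94.6 pm

KE = 168 eV = 2.691 × 10⁻¹⁷ J.
p = √(2mKE) = √(2 × 9.109 × 10⁻³¹ × 2.691 × 10⁻¹⁷) = 7.002 × 10⁻²⁴ kg·m/s.
λ = h/p = 6.626 × 10⁻³⁴ / 7.002 × 10⁻²⁴ = 9.46 × 10⁻¹¹ m = 94.6 pm.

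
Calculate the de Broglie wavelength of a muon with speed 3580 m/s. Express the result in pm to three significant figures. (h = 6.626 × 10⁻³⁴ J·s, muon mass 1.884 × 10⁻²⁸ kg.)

λ = 982 pm

p = mv = 1.884 × 10⁻²⁸ × 3580 = 6.745 × 10⁻²⁵ kg·m/s.
λ = h/p = 6.626 × 10⁻³⁴ / 6.745 × 10⁻²⁵ = 9.82 × 10⁻¹⁰ m = 982 pm.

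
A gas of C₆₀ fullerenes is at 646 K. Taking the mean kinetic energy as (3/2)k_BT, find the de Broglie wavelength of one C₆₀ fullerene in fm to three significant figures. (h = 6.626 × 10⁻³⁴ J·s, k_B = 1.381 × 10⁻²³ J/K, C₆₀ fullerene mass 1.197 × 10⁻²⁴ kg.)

λ = 3700 fm

KE = (3/2)k_BT = 1.5 × 1.381 × 10⁻²³ × 646 = 1.338 × 10⁻²⁰ J.
p = √(2mKE) = √(2 × 1.197 × 10⁻²⁴ × 1.338 × 10⁻²⁰) = 1.790 × 10⁻²² kg·m/s.
λ = h/p = 3.70 × 10⁻¹² m = 3700 fm.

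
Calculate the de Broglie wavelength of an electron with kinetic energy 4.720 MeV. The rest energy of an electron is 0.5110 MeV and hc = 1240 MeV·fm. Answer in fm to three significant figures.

λ = 238 fm

Total energy E = KE + m₀c² = 4.720 + 0.5110 = 5.2310 MeV.
(pc)² = E² − (m₀c²)² = (5.2310)² − (0.5110)² = 27.10 MeV², so pc = 5.206 MeV.
λ = hc/(pc) = 1240 MeV·fm / 5.206 MeV = 238 fm.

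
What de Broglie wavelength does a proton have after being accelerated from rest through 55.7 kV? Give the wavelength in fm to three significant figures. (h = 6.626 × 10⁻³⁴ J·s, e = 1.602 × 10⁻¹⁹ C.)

λ = 121 fm

KE = eV = 1.602 × 10⁻¹⁹ × 5.570 × 10⁴ = 8.923 × 10⁻¹⁵ J.
p = √(2mKE) = √(2 × 1.673 × 10⁻²⁷ × 8.923 × 10⁻¹⁵) = 5.464 × 10⁻²¹ kg·m/s.
λ = h/p = 6.626 × 10⁻³⁴ / 5.464 × 10⁻²¹ = 1.21 × 10⁻¹³ m = 121 fm.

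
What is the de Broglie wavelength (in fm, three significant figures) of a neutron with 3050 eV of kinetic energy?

λ = 518 fm

KE = 3050 eV = 4.886 × 10⁻¹⁶ J.
p = √(2mKE) = √(2 × 1.675 × 10⁻²⁷ × 4.886 × 10⁻¹⁶) = 1.279 × 10⁻²¹ kg·m/s.
λ = h/p = 6.626 × 10⁻³⁴ / 1.279 × 10⁻²¹ = 5.18 × 10⁻¹³ m = 518 fm.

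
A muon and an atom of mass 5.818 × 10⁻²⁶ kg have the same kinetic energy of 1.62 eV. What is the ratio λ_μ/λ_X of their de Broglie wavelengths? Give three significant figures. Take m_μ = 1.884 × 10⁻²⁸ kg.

At fixed KE, p = √(2mKE) so λ = h/p ∝ 1/√m.
λ_μ/λ_X = √(m_X/m_μ) = √(5.818 × 10⁻²⁶/1.884 × 10⁻²⁸) = √(308.8) = 17.6.

λ_μ/λ_X = 17.6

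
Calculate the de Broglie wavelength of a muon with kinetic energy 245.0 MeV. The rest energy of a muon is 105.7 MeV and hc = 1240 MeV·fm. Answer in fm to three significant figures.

Total energy E = KE + m₀c² = 245.0 + 105.7 = 350.7 MeV.
(pc)² = E² − (m₀c²)² = (350.7)² − (105.7)² = 1.118 × 10⁵ MeV², so pc = 334.4 MeV.
λ = hc/(pc) = 1240 MeV·fm / 334.4 MeV = 3.71 fm.

λ = 3.71 fm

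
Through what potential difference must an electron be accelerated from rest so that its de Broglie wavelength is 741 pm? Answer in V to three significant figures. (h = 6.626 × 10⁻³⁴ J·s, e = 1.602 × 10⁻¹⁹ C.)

V = 2.74 V

p = h/λ = 6.626 × 10⁻³⁴ / 7.410 × 10⁻¹⁰ = 8.942 × 10⁻²⁵ kg·m/s.
KE = p²/(2m) = 4.389 × 10⁻¹⁹ J.
V = KE/e = 4.389 × 10⁻¹⁹ / (1.602 × 10⁻¹⁹) = 2.74 V.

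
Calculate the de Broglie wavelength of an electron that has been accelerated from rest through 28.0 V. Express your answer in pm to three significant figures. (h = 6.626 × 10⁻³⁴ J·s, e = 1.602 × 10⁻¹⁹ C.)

KE = eV = 1.602 × 10⁻¹⁹ × 28.00 = 4.486 × 10⁻¹⁸ J.
p = √(2mKE) = √(2 × 9.109 × 10⁻³¹ × 4.486 × 10⁻¹⁸) = 2.859 × 10⁻²⁴ kg·m/s.
λ = h/p = 6.626 × 10⁻³⁴ / 2.859 × 10⁻²⁴ = 2.32 × 10⁻¹⁰ m = 232 pm.

λ = 232 pm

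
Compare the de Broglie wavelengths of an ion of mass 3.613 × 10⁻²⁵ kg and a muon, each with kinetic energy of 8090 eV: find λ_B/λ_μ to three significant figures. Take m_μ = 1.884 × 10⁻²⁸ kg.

At fixed KE, p = √(2mKE) so λ = h/p ∝ 1/√m.
λ_B/λ_μ = √(m_μ/m_B) = √(1.884 × 10⁻²⁸/3.613 × 10⁻²⁵) = √(5.215 × 10⁻⁴) = 0.0228.

λ_B/λ_μ = 0.0228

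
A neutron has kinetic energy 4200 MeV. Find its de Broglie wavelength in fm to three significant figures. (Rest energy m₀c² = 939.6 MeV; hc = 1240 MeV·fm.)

Total energy E = KE + m₀c² = 4200 + 939.6 = 5139.6 MeV.
(pc)² = E² − (m₀c²)² = (5139.6)² − (939.6)² = 2.553 × 10⁷ MeV², so pc = 5053 MeV.
λ = hc/(pc) = 1240 MeV·fm / 5053 MeV = 0.245 fm.

λ = 0.245 fm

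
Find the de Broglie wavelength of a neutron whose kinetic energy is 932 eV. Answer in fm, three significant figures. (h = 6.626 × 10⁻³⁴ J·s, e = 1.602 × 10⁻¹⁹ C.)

λ = 937 fm

KE = 932 eV = 1.493 × 10⁻¹⁶ J.
p = √(2mKE) = √(2 × 1.675 × 10⁻²⁷ × 1.493 × 10⁻¹⁶) = 7.072 × 10⁻²² kg·m/s.
λ = h/p = 6.626 × 10⁻³⁴ / 7.072 × 10⁻²² = 9.37 × 10⁻¹³ m = 937 fm.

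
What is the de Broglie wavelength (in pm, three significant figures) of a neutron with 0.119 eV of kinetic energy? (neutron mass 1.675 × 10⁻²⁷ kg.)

KE = 0.119 eV = 1.906 × 10⁻²⁰ J.
p = √(2mKE) = √(2 × 1.675 × 10⁻²⁷ × 1.906 × 10⁻²⁰) = 7.991 × 10⁻²⁴ kg·m/s.
λ = h/p = 6.626 × 10⁻³⁴ / 7.991 × 10⁻²⁴ = 8.29 × 10⁻¹¹ m = 82.9 pm.

λ = 82.9 pm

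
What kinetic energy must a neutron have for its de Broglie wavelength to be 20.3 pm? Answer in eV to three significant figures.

p = h/λ = 6.626 × 10⁻³⁴ / 2.030 × 10⁻¹¹ = 3.264 × 10⁻²³ kg·m/s.
KE = p²/(2m) = (3.264 × 10⁻²³)² / (2 × 1.675 × 10⁻²⁷) = 3.180 × 10⁻¹⁹ J = 1.99 eV.

KE = 1.99 eV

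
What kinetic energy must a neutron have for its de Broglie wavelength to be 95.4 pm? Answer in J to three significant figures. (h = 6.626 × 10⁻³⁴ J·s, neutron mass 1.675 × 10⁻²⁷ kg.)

KE = 1.44 × 10⁻²⁰ J

p = h/λ = 6.626 × 10⁻³⁴ / 9.540 × 10⁻¹¹ = 6.945 × 10⁻²⁴ kg·m/s.
KE = p²/(2m) = (6.945 × 10⁻²⁴)² / (2 × 1.675 × 10⁻²⁷) = 1.440 × 10⁻²⁰ J = 1.44 × 10⁻²⁰ J.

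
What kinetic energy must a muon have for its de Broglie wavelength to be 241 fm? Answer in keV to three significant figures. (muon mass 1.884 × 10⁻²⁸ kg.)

KE = 125 keV

p = h/λ = 6.626 × 10⁻³⁴ / 2.410 × 10⁻¹³ = 2.749 × 10⁻²¹ kg·m/s.
KE = p²/(2m) = (2.749 × 10⁻²¹)² / (2 × 1.884 × 10⁻²⁸) = 2.006 × 10⁻¹⁴ J = 125 keV.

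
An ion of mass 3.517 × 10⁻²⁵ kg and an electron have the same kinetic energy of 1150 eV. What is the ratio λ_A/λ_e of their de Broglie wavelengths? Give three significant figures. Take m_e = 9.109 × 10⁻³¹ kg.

At fixed KE, p = √(2mKE) so λ = h/p ∝ 1/√m.
λ_A/λ_e = √(m_e/m_A) = √(9.109 × 10⁻³¹/3.517 × 10⁻²⁵) = √(2.590 × 10⁻⁶) = 1.61 × 10⁻³.

λ_A/λ_e = 1.61 × 10⁻³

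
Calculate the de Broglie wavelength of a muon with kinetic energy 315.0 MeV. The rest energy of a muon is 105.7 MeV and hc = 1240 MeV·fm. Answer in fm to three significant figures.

Total energy E = KE + m₀c² = 315.0 + 105.7 = 420.7 MeV.
(pc)² = E² − (m₀c²)² = (420.7)² − (105.7)² = 1.658 × 10⁵ MeV², so pc = 407.2 MeV.
λ = hc/(pc) = 1240 MeV·fm / 407.2 MeV = 3.05 fm.

λ = 3.05 fm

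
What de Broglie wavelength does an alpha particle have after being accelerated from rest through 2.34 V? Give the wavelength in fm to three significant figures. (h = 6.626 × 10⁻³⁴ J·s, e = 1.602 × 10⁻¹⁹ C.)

λ = 6640 fm

KE = 2eV = 2 × 1.602 × 10⁻¹⁹ × 2.340 = 7.497 × 10⁻¹⁹ J.
p = √(2mKE) = √(2 × 6.645 × 10⁻²⁷ × 7.497 × 10⁻¹⁹) = 9.982 × 10⁻²³ kg·m/s.
λ = h/p = 6.626 × 10⁻³⁴ / 9.982 × 10⁻²³ = 6.64 × 10⁻¹² m = 6640 fm.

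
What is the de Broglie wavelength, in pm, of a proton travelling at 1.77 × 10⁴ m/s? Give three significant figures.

λ = 22.4 pm

p = mv = 1.673 × 10⁻²⁷ × 1.77 × 10⁴ = 2.961 × 10⁻²³ kg·m/s.
λ = h/p = 6.626 × 10⁻³⁴ / 2.961 × 10⁻²³ = 2.24 × 10⁻¹¹ m = 22.4 pm.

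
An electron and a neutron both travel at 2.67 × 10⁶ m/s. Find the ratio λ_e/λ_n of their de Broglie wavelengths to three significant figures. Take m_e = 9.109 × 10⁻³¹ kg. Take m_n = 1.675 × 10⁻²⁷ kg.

At fixed v, p = mv so λ = h/(mv) ∝ 1/m.
λ_e/λ_n = m_n/m_e = 1.675 × 10⁻²⁷/9.109 × 10⁻³¹ = 1840.

λ_e/λ_n = 1840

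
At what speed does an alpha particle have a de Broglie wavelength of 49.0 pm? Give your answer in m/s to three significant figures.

v = 2030 m/s

p = h/λ = 6.626 × 10⁻³⁴ / 4.900 × 10⁻¹¹ = 1.352 × 10⁻²³ kg·m/s.
v = p/m = 1.352 × 10⁻²³ / 6.645 × 10⁻²⁷ = 2.03 × 10³ m/s = 2030 m/s.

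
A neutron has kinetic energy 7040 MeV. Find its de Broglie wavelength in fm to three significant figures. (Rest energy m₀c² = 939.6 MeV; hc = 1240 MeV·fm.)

Total energy E = KE + m₀c² = 7040 + 939.6 = 7979.6 MeV.
(pc)² = E² − (m₀c²)² = (7979.6)² − (939.6)² = 6.279 × 10⁷ MeV², so pc = 7924 MeV.
λ = hc/(pc) = 1240 MeV·fm / 7924 MeV = 0.156 fm.

λ = 0.156 fm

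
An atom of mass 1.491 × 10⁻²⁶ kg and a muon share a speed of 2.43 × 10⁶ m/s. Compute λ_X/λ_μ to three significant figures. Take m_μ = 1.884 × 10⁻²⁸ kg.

λ_X/λ_μ = 0.0126

At fixed v, p = mv so λ = h/(mv) ∝ 1/m.
λ_X/λ_μ = m_μ/m_X = 1.884 × 10⁻²⁸/1.491 × 10⁻²⁶ = 0.0126.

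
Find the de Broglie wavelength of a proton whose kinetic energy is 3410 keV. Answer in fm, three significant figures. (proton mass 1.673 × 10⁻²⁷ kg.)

λ = 15.5 fm

KE = 3410 keV = 5.463 × 10⁻¹³ J.
p = √(2mKE) = √(2 × 1.673 × 10⁻²⁷ × 5.463 × 10⁻¹³) = 4.275 × 10⁻²⁰ kg·m/s.
λ = h/p = 6.626 × 10⁻³⁴ / 4.275 × 10⁻²⁰ = 1.55 × 10⁻¹⁴ m = 15.5 fm.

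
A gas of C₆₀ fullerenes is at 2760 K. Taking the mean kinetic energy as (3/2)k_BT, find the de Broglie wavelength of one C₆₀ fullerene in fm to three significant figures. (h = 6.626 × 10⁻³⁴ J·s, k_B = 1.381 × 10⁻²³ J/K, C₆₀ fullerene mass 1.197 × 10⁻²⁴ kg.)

KE = (3/2)k_BT = 1.5 × 1.381 × 10⁻²³ × 2760 = 5.717 × 10⁻²⁰ J.
p = √(2mKE) = √(2 × 1.197 × 10⁻²⁴ × 5.717 × 10⁻²⁰) = 3.700 × 10⁻²² kg·m/s.
λ = h/p = 1.79 × 10⁻¹² m = 1790 fm.

λ = 1790 fm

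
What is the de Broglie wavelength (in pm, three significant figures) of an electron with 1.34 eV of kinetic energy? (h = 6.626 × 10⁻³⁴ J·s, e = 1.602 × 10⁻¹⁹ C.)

KE = 1.34 eV = 2.147 × 10⁻¹⁹ J.
p = √(2mKE) = √(2 × 9.109 × 10⁻³¹ × 2.147 × 10⁻¹⁹) = 6.254 × 10⁻²⁵ kg·m/s.
λ = h/p = 6.626 × 10⁻³⁴ / 6.254 × 10⁻²⁵ = 1.06 × 10⁻⁹ m = 1060 pm.

λ = 1060 pm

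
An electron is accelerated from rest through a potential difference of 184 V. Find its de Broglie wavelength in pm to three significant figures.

KE = eV = 1.602 × 10⁻¹⁹ × 184.0 = 2.948 × 10⁻¹⁷ J.
p = √(2mKE) = √(2 × 9.109 × 10⁻³¹ × 2.948 × 10⁻¹⁷) = 7.328 × 10⁻²⁴ kg·m/s.
λ = h/p = 6.626 × 10⁻³⁴ / 7.328 × 10⁻²⁴ = 9.04 × 10⁻¹¹ m = 90.4 pm.

λ = 90.4 pm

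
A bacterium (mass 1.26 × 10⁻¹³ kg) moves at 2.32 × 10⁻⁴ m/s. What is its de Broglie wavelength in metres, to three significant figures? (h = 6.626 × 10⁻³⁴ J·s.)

λ = 2.27 × 10⁻¹⁷ m

p = mv = 1.26 × 10⁻¹³ × 2.32 × 10⁻⁴ = 2.923 × 10⁻¹⁷ kg·m/s.
λ = h/p = 6.626 × 10⁻³⁴ / 2.923 × 10⁻¹⁷ = 2.27 × 10⁻¹⁷ m.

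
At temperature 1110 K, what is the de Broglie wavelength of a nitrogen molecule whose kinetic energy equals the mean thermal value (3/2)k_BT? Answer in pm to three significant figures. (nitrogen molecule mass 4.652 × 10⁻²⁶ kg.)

λ = 14.3 pm

KE = (3/2)k_BT = 1.5 × 1.381 × 10⁻²³ × 1110 = 2.299 × 10⁻²⁰ J.
p = √(2mKE) = √(2 × 4.652 × 10⁻²⁶ × 2.299 × 10⁻²⁰) = 4.625 × 10⁻²³ kg·m/s.
λ = h/p = 1.43 × 10⁻¹¹ m = 14.3 pm.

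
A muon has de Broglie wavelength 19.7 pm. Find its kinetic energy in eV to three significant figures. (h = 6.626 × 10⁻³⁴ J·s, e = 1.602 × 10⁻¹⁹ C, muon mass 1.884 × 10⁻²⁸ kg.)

KE = 18.7 eV

p = h/λ = 6.626 × 10⁻³⁴ / 1.970 × 10⁻¹¹ = 3.363 × 10⁻²³ kg·m/s.
KE = p²/(2m) = (3.363 × 10⁻²³)² / (2 × 1.884 × 10⁻²⁸) = 3.002 × 10⁻¹⁸ J = 18.7 eV.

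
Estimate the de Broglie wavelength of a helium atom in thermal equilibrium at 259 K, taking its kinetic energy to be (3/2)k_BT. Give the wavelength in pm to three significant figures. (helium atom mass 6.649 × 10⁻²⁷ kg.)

KE = (3/2)k_BT = 1.5 × 1.381 × 10⁻²³ × 259 = 5.365 × 10⁻²¹ J.
p = √(2mKE) = √(2 × 6.649 × 10⁻²⁷ × 5.365 × 10⁻²¹) = 8.447 × 10⁻²⁴ kg·m/s.
λ = h/p = 7.84 × 10⁻¹¹ m = 78.4 pm.

λ = 78.4 pm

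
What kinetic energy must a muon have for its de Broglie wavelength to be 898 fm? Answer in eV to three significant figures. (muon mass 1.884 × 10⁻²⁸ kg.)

KE = 9020 eV

p = h/λ = 6.626 × 10⁻³⁴ / 8.980 × 10⁻¹³ = 7.379 × 10⁻²² kg·m/s.
KE = p²/(2m) = (7.379 × 10⁻²²)² / (2 × 1.884 × 10⁻²⁸) = 1.445 × 10⁻¹⁵ J = 9020 eV.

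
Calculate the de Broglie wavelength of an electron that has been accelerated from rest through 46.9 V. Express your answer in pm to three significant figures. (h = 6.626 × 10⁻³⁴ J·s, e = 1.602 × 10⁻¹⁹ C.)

λ = 179 pm

KE = eV = 1.602 × 10⁻¹⁹ × 46.90 = 7.513 × 10⁻¹⁸ J.
p = √(2mKE) = √(2 × 9.109 × 10⁻³¹ × 7.513 × 10⁻¹⁸) = 3.700 × 10⁻²⁴ kg·m/s.
λ = h/p = 6.626 × 10⁻³⁴ / 3.700 × 10⁻²⁴ = 1.79 × 10⁻¹⁰ m = 179 pm.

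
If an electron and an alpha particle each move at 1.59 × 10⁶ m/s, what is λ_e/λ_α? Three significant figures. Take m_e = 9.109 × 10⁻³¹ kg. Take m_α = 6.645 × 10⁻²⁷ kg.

At fixed v, p = mv so λ = h/(mv) ∝ 1/m.
λ_e/λ_α = m_α/m_e = 6.645 × 10⁻²⁷/9.109 × 10⁻³¹ = 7290.

λ_e/λ_α = 7290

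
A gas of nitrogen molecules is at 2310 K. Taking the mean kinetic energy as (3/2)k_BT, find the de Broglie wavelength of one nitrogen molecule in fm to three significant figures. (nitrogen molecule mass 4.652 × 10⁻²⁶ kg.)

λ = 9930 fm

KE = (3/2)k_BT = 1.5 × 1.381 × 10⁻²³ × 2310 = 4.785 × 10⁻²⁰ J.
p = √(2mKE) = √(2 × 4.652 × 10⁻²⁶ × 4.785 × 10⁻²⁰) = 6.672 × 10⁻²³ kg·m/s.
λ = h/p = 9.93 × 10⁻¹² m = 9930 fm.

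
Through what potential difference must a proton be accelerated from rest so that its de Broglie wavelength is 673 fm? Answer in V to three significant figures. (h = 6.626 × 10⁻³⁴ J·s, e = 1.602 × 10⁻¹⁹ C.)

V = 1810 V

p = h/λ = 6.626 × 10⁻³⁴ / 6.730 × 10⁻¹³ = 9.845 × 10⁻²² kg·m/s.
KE = p²/(2m) = 2.897 × 10⁻¹⁶ J.
V = KE/e = 2.897 × 10⁻¹⁶ / (1.602 × 10⁻¹⁹) = 1810 V.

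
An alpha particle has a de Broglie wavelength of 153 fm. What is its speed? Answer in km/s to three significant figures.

p = h/λ = 6.626 × 10⁻³⁴ / 1.530 × 10⁻¹³ = 4.331 × 10⁻²¹ kg·m/s.
v = p/m = 4.331 × 10⁻²¹ / 6.645 × 10⁻²⁷ = 6.52 × 10⁵ m/s = 652 km/s.

v = 652 km/s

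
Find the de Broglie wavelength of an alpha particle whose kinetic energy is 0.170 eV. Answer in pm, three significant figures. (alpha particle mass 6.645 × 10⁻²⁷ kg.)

λ = 34.8 pm

KE = 0.170 eV = 2.723 × 10⁻²⁰ J.
p = √(2mKE) = √(2 × 6.645 × 10⁻²⁷ × 2.723 × 10⁻²⁰) = 1.902 × 10⁻²³ kg·m/s.
λ = h/p = 6.626 × 10⁻³⁴ / 1.902 × 10⁻²³ = 3.48 × 10⁻¹¹ m = 34.8 pm.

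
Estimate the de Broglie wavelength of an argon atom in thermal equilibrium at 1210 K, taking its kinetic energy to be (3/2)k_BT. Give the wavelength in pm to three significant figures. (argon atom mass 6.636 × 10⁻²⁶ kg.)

λ = 11.5 pm

KE = (3/2)k_BT = 1.5 × 1.381 × 10⁻²³ × 1210 = 2.507 × 10⁻²⁰ J.
p = √(2mKE) = √(2 × 6.636 × 10⁻²⁶ × 2.507 × 10⁻²⁰) = 5.768 × 10⁻²³ kg·m/s.
λ = h/p = 1.15 × 10⁻¹¹ m = 11.5 pm.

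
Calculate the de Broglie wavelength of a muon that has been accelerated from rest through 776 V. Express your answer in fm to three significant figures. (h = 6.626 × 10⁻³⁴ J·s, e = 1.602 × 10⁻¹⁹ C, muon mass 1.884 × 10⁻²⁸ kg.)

KE = eV = 1.602 × 10⁻¹⁹ × 776.0 = 1.243 × 10⁻¹⁶ J.
p = √(2mKE) = √(2 × 1.884 × 10⁻²⁸ × 1.243 × 10⁻¹⁶) = 2.164 × 10⁻²² kg·m/s.
λ = h/p = 6.626 × 10⁻³⁴ / 2.164 × 10⁻²² = 3.06 × 10⁻¹² m = 3060 fm.

λ = 3060 fm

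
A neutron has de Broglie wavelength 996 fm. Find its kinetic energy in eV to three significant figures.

p = h/λ = 6.626 × 10⁻³⁴ / 9.960 × 10⁻¹³ = 6.653 × 10⁻²² kg·m/s.
KE = p²/(2m) = (6.653 × 10⁻²²)² / (2 × 1.675 × 10⁻²⁷) = 1.321 × 10⁻¹⁶ J = 825 eV.

KE = 825 eV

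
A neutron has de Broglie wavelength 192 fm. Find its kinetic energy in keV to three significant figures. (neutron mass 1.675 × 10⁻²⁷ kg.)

p = h/λ = 6.626 × 10⁻³⁴ / 1.920 × 10⁻¹³ = 3.451 × 10⁻²¹ kg·m/s.
KE = p²/(2m) = (3.451 × 10⁻²¹)² / (2 × 1.675 × 10⁻²⁷) = 3.555 × 10⁻¹⁵ J = 22.2 keV.

KE = 22.2 keV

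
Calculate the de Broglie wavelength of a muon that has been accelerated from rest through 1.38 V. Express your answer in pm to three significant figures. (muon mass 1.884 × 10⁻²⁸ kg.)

λ = 72.6 pm

KE = eV = 1.602 × 10⁻¹⁹ × 1.380 = 2.211 × 10⁻¹⁹ J.
p = √(2mKE) = √(2 × 1.884 × 10⁻²⁸ × 2.211 × 10⁻¹⁹) = 9.127 × 10⁻²⁴ kg·m/s.
λ = h/p = 6.626 × 10⁻³⁴ / 9.127 × 10⁻²⁴ = 7.26 × 10⁻¹¹ m = 72.6 pm.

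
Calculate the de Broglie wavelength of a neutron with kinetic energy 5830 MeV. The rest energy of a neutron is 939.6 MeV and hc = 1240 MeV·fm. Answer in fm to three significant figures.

Total energy E = KE + m₀c² = 5830 + 939.6 = 6769.6 MeV.
(pc)² = E² − (m₀c²)² = (6769.6)² − (939.6)² = 4.494 × 10⁷ MeV², so pc = 6704 MeV.
λ = hc/(pc) = 1240 MeV·fm / 6704 MeV = 0.185 fm.

λ = 0.185 fm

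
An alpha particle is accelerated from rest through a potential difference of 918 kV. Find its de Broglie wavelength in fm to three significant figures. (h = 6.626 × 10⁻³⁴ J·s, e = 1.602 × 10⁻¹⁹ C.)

λ = 10.6 fm

KE = 2eV = 2 × 1.602 × 10⁻¹⁹ × 9.180 × 10⁵ = 2.941 × 10⁻¹³ J.
p = √(2mKE) = √(2 × 6.645 × 10⁻²⁷ × 2.941 × 10⁻¹³) = 6.252 × 10⁻²⁰ kg·m/s.
λ = h/p = 6.626 × 10⁻³⁴ / 6.252 × 10⁻²⁰ = 1.06 × 10⁻¹⁴ m = 10.6 fm.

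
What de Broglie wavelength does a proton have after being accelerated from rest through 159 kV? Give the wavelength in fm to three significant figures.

λ = 71.8 fm

KE = eV = 1.602 × 10⁻¹⁹ × 1.590 × 10⁵ = 2.547 × 10⁻¹⁴ J.
p = √(2mKE) = √(2 × 1.673 × 10⁻²⁷ × 2.547 × 10⁻¹⁴) = 9.232 × 10⁻²¹ kg·m/s.
λ = h/p = 6.626 × 10⁻³⁴ / 9.232 × 10⁻²¹ = 7.18 × 10⁻¹⁴ m = 71.8 fm.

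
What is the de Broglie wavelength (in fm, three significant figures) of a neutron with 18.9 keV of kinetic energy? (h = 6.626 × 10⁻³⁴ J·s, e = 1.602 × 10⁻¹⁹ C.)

λ = 208 fm

KE = 18.9 keV = 3.028 × 10⁻¹⁵ J.
p = √(2mKE) = √(2 × 1.675 × 10⁻²⁷ × 3.028 × 10⁻¹⁵) = 3.185 × 10⁻²¹ kg·m/s.
λ = h/p = 6.626 × 10⁻³⁴ / 3.185 × 10⁻²¹ = 2.08 × 10⁻¹³ m = 208 fm.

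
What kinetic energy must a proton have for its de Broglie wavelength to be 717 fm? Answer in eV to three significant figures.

KE = 1590 eV

p = h/λ = 6.626 × 10⁻³⁴ / 7.170 × 10⁻¹³ = 9.241 × 10⁻²² kg·m/s.
KE = p²/(2m) = (9.241 × 10⁻²²)² / (2 × 1.673 × 10⁻²⁷) = 2.552 × 10⁻¹⁶ J = 1590 eV.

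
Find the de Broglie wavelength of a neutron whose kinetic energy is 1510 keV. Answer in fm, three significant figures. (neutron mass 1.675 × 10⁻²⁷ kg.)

λ = 23.3 fm

KE = 1510 keV = 2.419 × 10⁻¹³ J.
p = √(2mKE) = √(2 × 1.675 × 10⁻²⁷ × 2.419 × 10⁻¹³) = 2.847 × 10⁻²⁰ kg·m/s.
λ = h/p = 6.626 × 10⁻³⁴ / 2.847 × 10⁻²⁰ = 2.33 × 10⁻¹⁴ m = 23.3 fm.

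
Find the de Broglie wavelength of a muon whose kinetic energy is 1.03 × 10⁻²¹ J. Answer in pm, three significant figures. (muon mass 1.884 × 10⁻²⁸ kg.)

λ = 1060 pm

p = √(2mKE) = √(2 × 1.884 × 10⁻²⁸ × 1.030 × 10⁻²¹) = 6.230 × 10⁻²⁵ kg·m/s.
λ = h/p = 6.626 × 10⁻³⁴ / 6.230 × 10⁻²⁵ = 1.06 × 10⁻⁹ m = 1060 pm.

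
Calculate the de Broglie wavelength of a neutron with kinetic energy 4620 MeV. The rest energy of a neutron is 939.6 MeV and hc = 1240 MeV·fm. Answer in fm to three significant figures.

λ = 0.226 fm

Total energy E = KE + m₀c² = 4620 + 939.6 = 5559.6 MeV.
(pc)² = E² − (m₀c²)² = (5559.6)² − (939.6)² = 3.003 × 10⁷ MeV², so pc = 5480 MeV.
λ = hc/(pc) = 1240 MeV·fm / 5480 MeV = 0.226 fm.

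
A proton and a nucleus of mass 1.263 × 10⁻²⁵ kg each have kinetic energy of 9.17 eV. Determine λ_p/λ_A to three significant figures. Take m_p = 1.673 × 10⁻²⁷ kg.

At fixed KE, p = √(2mKE) so λ = h/p ∝ 1/√m.
λ_p/λ_A = √(m_A/m_p) = √(1.263 × 10⁻²⁵/1.673 × 10⁻²⁷) = √(75.49) = 8.69.

λ_p/λ_A = 8.69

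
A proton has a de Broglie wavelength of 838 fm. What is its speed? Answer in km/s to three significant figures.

v = 473 km/s

p = h/λ = 6.626 × 10⁻³⁴ / 8.380 × 10⁻¹³ = 7.907 × 10⁻²² kg·m/s.
v = p/m = 7.907 × 10⁻²² / 1.673 × 10⁻²⁷ = 4.73 × 10⁵ m/s = 473 km/s.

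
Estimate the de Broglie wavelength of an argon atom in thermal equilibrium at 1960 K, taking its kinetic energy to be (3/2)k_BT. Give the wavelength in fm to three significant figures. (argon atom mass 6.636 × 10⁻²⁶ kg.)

KE = (3/2)k_BT = 1.5 × 1.381 × 10⁻²³ × 1960 = 4.060 × 10⁻²⁰ J.
p = √(2mKE) = √(2 × 6.636 × 10⁻²⁶ × 4.060 × 10⁻²⁰) = 7.341 × 10⁻²³ kg·m/s.
λ = h/p = 9.03 × 10⁻¹² m = 9030 fm.

λ = 9030 fm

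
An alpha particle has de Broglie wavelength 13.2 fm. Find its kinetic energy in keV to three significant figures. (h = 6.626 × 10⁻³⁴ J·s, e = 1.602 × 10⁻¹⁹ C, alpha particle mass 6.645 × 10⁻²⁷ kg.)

KE = 1180 keV

p = h/λ = 6.626 × 10⁻³⁴ / 1.320 × 10⁻¹⁴ = 5.020 × 10⁻²⁰ kg·m/s.
KE = p²/(2m) = (5.020 × 10⁻²⁰)² / (2 × 6.645 × 10⁻²⁷) = 1.896 × 10⁻¹³ J = 1180 keV.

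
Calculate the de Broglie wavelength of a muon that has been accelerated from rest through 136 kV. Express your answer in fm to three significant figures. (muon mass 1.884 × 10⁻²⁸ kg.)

KE = eV = 1.602 × 10⁻¹⁹ × 1.360 × 10⁵ = 2.179 × 10⁻¹⁴ J.
p = √(2mKE) = √(2 × 1.884 × 10⁻²⁸ × 2.179 × 10⁻¹⁴) = 2.865 × 10⁻²¹ kg·m/s.
λ = h/p = 6.626 × 10⁻³⁴ / 2.865 × 10⁻²¹ = 2.31 × 10⁻¹³ m = 231 fm.

λ = 231 fm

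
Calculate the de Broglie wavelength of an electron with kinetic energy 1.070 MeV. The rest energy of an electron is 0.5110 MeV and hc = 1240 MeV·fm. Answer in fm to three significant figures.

λ = 829 fm

Total energy E = KE + m₀c² = 1.070 + 0.5110 = 1.5810 MeV.
(pc)² = E² − (m₀c²)² = (1.5810)² − (0.5110)² = 2.238 MeV², so pc = 1.496 MeV.
λ = hc/(pc) = 1240 MeV·fm / 1.496 MeV = 829 fm.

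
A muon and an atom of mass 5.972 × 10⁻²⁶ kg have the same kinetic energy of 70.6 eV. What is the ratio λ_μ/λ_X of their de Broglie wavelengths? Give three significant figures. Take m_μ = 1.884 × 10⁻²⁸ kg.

λ_μ/λ_X = 17.8

At fixed KE, p = √(2mKE) so λ = h/p ∝ 1/√m.
λ_μ/λ_X = √(m_X/m_μ) = √(5.972 × 10⁻²⁶/1.884 × 10⁻²⁸) = √(317.0) = 17.8.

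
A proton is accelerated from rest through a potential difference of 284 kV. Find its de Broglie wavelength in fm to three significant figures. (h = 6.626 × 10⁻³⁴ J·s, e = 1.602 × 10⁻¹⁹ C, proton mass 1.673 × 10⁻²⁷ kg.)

KE = eV = 1.602 × 10⁻¹⁹ × 2.840 × 10⁵ = 4.550 × 10⁻¹⁴ J.
p = √(2mKE) = √(2 × 1.673 × 10⁻²⁷ × 4.550 × 10⁻¹⁴) = 1.234 × 10⁻²⁰ kg·m/s.
λ = h/p = 6.626 × 10⁻³⁴ / 1.234 × 10⁻²⁰ = 5.37 × 10⁻¹⁴ m = 53.7 fm.

λ = 53.7 fm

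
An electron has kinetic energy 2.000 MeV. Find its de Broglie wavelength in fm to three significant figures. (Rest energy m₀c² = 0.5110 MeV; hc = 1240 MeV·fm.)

Total energy E = KE + m₀c² = 2.000 + 0.5110 = 2.5110 MeV.
(pc)² = E² − (m₀c²)² = (2.5110)² − (0.5110)² = 6.044 MeV², so pc = 2.458 MeV.
λ = hc/(pc) = 1240 MeV·fm / 2.458 MeV = 504 fm.

λ = 504 fm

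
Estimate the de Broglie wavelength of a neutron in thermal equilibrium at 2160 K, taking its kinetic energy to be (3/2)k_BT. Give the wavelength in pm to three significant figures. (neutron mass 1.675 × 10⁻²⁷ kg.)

λ = 54.1 pm

KE = (3/2)k_BT = 1.5 × 1.381 × 10⁻²³ × 2160 = 4.474 × 10⁻²⁰ J.
p = √(2mKE) = √(2 × 1.675 × 10⁻²⁷ × 4.474 × 10⁻²⁰) = 1.224 × 10⁻²³ kg·m/s.
λ = h/p = 5.41 × 10⁻¹¹ m = 54.1 pm.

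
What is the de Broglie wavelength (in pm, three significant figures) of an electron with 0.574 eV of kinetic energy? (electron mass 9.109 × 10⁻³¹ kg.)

λ = 1620 pm

KE = 0.574 eV = 9.195 × 10⁻²⁰ J.
p = √(2mKE) = √(2 × 9.109 × 10⁻³¹ × 9.195 × 10⁻²⁰) = 4.093 × 10⁻²⁵ kg·m/s.
λ = h/p = 6.626 × 10⁻³⁴ / 4.093 × 10⁻²⁵ = 1.62 × 10⁻⁹ m = 1620 pm.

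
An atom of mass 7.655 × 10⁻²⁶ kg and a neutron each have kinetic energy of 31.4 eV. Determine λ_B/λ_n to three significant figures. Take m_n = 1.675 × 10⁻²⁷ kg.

λ_B/λ_n = 0.148

At fixed KE, p = √(2mKE) so λ = h/p ∝ 1/√m.
λ_B/λ_n = √(m_n/m_B) = √(1.675 × 10⁻²⁷/7.655 × 10⁻²⁶) = √(0.02188) = 0.148.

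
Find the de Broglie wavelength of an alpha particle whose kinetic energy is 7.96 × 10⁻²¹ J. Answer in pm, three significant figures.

λ = 64.4 pm

p = √(2mKE) = √(2 × 6.645 × 10⁻²⁷ × 7.960 × 10⁻²¹) = 1.029 × 10⁻²³ kg·m/s.
λ = h/p = 6.626 × 10⁻³⁴ / 1.029 × 10⁻²³ = 6.44 × 10⁻¹¹ m = 64.4 pm.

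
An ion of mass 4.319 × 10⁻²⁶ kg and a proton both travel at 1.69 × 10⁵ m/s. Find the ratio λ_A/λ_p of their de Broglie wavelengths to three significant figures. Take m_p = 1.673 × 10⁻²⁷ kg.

λ_A/λ_p = 0.0387

At fixed v, p = mv so λ = h/(mv) ∝ 1/m.
λ_A/λ_p = m_p/m_A = 1.673 × 10⁻²⁷/4.319 × 10⁻²⁶ = 0.0387.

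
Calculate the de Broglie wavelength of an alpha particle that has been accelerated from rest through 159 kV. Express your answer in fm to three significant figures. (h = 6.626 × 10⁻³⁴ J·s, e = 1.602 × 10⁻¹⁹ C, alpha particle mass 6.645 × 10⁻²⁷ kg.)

λ = 25.5 fm

KE = 2eV = 2 × 1.602 × 10⁻¹⁹ × 1.590 × 10⁵ = 5.094 × 10⁻¹⁴ J.
p = √(2mKE) = √(2 × 6.645 × 10⁻²⁷ × 5.094 × 10⁻¹⁴) = 2.602 × 10⁻²⁰ kg·m/s.
λ = h/p = 6.626 × 10⁻³⁴ / 2.602 × 10⁻²⁰ = 2.55 × 10⁻¹⁴ m = 25.5 fm.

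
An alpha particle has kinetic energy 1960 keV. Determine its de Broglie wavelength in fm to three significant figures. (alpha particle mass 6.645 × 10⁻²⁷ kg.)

KE = 1960 keV = 3.140 × 10⁻¹³ J.
p = √(2mKE) = √(2 × 6.645 × 10⁻²⁷ × 3.140 × 10⁻¹³) = 6.460 × 10⁻²⁰ kg·m/s.
λ = h/p = 6.626 × 10⁻³⁴ / 6.460 × 10⁻²⁰ = 1.03 × 10⁻¹⁴ m = 10.3 fm.

λ = 10.3 fm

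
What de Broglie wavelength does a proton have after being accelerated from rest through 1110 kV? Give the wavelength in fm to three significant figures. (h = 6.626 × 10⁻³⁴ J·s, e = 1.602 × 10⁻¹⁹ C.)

λ = 27.2 fm

KE = eV = 1.602 × 10⁻¹⁹ × 1.110 × 10⁶ = 1.778 × 10⁻¹³ J.
p = √(2mKE) = √(2 × 1.673 × 10⁻²⁷ × 1.778 × 10⁻¹³) = 2.439 × 10⁻²⁰ kg·m/s.
λ = h/p = 6.626 × 10⁻³⁴ / 2.439 × 10⁻²⁰ = 2.72 × 10⁻¹⁴ m = 27.2 fm.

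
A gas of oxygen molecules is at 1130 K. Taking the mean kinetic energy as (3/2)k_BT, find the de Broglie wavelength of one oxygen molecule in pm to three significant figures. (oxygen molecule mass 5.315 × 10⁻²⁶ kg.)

KE = (3/2)k_BT = 1.5 × 1.381 × 10⁻²³ × 1130 = 2.341 × 10⁻²⁰ J.
p = √(2mKE) = √(2 × 5.315 × 10⁻²⁶ × 2.341 × 10⁻²⁰) = 4.988 × 10⁻²³ kg·m/s.
λ = h/p = 1.33 × 10⁻¹¹ m = 13.3 pm.

λ = 13.3 pm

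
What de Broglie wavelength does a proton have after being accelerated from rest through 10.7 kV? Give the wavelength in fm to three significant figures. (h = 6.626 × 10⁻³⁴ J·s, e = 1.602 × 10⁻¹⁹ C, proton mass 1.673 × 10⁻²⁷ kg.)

λ = 277 fm

KE = eV = 1.602 × 10⁻¹⁹ × 1.070 × 10⁴ = 1.714 × 10⁻¹⁵ J.
p = √(2mKE) = √(2 × 1.673 × 10⁻²⁷ × 1.714 × 10⁻¹⁵) = 2.395 × 10⁻²¹ kg·m/s.
λ = h/p = 6.626 × 10⁻³⁴ / 2.395 × 10⁻²¹ = 2.77 × 10⁻¹³ m = 277 fm.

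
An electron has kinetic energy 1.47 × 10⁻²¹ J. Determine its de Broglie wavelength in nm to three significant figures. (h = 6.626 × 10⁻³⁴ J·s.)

λ = 12.8 nm

p = √(2mKE) = √(2 × 9.109 × 10⁻³¹ × 1.470 × 10⁻²¹) = 5.175 × 10⁻²⁶ kg·m/s.
λ = h/p = 6.626 × 10⁻³⁴ / 5.175 × 10⁻²⁶ = 1.28 × 10⁻⁸ m = 12.8 nm.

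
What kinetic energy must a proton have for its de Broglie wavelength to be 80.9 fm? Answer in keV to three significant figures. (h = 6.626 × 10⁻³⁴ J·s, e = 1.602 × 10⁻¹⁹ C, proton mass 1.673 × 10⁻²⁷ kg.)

p = h/λ = 6.626 × 10⁻³⁴ / 8.090 × 10⁻¹⁴ = 8.190 × 10⁻²¹ kg·m/s.
KE = p²/(2m) = (8.190 × 10⁻²¹)² / (2 × 1.673 × 10⁻²⁷) = 2.005 × 10⁻¹⁴ J = 125 keV.

KE = 125 keV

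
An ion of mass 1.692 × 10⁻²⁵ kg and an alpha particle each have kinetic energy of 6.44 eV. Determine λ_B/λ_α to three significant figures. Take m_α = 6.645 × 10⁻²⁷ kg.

At fixed KE, p = √(2mKE) so λ = h/p ∝ 1/√m.
λ_B/λ_α = √(m_α/m_B) = √(6.645 × 10⁻²⁷/1.692 × 10⁻²⁵) = √(0.03927) = 0.198.

λ_B/λ_α = 0.198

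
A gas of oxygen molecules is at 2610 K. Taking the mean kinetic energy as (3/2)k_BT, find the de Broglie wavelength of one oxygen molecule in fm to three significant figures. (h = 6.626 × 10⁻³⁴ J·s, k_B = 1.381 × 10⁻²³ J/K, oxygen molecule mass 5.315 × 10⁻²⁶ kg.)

KE = (3/2)k_BT = 1.5 × 1.381 × 10⁻²³ × 2610 = 5.407 × 10⁻²⁰ J.
p = √(2mKE) = √(2 × 5.315 × 10⁻²⁶ × 5.407 × 10⁻²⁰) = 7.581 × 10⁻²³ kg·m/s.
λ = h/p = 8.74 × 10⁻¹² m = 8740 fm.

λ = 8740 fm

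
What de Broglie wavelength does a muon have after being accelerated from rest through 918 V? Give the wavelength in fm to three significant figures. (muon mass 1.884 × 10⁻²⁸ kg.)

λ = 2810 fm

KE = eV = 1.602 × 10⁻¹⁹ × 918.0 = 1.471 × 10⁻¹⁶ J.
p = √(2mKE) = √(2 × 1.884 × 10⁻²⁸ × 1.471 × 10⁻¹⁶) = 2.354 × 10⁻²² kg·m/s.
λ = h/p = 6.626 × 10⁻³⁴ / 2.354 × 10⁻²² = 2.81 × 10⁻¹² m = 2810 fm.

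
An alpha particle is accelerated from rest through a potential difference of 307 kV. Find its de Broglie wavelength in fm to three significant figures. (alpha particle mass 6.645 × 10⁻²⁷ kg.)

λ = 18.3 fm

KE = 2eV = 2 × 1.602 × 10⁻¹⁹ × 3.070 × 10⁵ = 9.836 × 10⁻¹⁴ J.
p = √(2mKE) = √(2 × 6.645 × 10⁻²⁷ × 9.836 × 10⁻¹⁴) = 3.616 × 10⁻²⁰ kg·m/s.
λ = h/p = 6.626 × 10⁻³⁴ / 3.616 × 10⁻²⁰ = 1.83 × 10⁻¹⁴ m = 18.3 fm.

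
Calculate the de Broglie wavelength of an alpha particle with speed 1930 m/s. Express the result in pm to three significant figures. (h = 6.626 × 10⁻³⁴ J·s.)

p = mv = 6.645 × 10⁻²⁷ × 1930 = 1.282 × 10⁻²³ kg·m/s.
λ = h/p = 6.626 × 10⁻³⁴ / 1.282 × 10⁻²³ = 5.17 × 10⁻¹¹ m = 51.7 pm.

λ = 51.7 pm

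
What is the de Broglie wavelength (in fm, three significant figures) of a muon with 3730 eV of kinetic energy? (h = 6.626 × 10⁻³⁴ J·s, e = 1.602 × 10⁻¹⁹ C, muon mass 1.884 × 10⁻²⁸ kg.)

KE = 3730 eV = 5.975 × 10⁻¹⁶ J.
p = √(2mKE) = √(2 × 1.884 × 10⁻²⁸ × 5.975 × 10⁻¹⁶) = 4.745 × 10⁻²² kg·m/s.
λ = h/p = 6.626 × 10⁻³⁴ / 4.745 × 10⁻²² = 1.40 × 10⁻¹² m = 1400 fm.

λ = 1400 fm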